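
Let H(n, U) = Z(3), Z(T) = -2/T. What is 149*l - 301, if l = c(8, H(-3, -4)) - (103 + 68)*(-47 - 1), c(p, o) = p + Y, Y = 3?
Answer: 1224330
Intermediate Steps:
H(n, U) = -⅔ (H(n, U) = -2/3 = -2*⅓ = -⅔)
c(p, o) = 3 + p (c(p, o) = p + 3 = 3 + p)
l = 8219 (l = (3 + 8) - (103 + 68)*(-47 - 1) = 11 - 171*(-48) = 11 - 1*(-8208) = 11 + 8208 = 8219)
149*l - 301 = 149*8219 - 301 = 1224631 - 301 = 1224330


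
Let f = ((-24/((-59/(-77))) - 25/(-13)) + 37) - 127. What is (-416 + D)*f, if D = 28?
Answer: 35532652/767 ≈ 46327.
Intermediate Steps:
f = -91579/767 (f = ((-24/((-59*(-1/77))) - 25*(-1/13)) + 37) - 127 = ((-24/59/77 + 25/13) + 37) - 127 = ((-24*77/59 + 25/13) + 37) - 127 = ((-1848/59 + 25/13) + 37) - 127 = (-22549/767 + 37) - 127 = 5830/767 - 127 = -91579/767 ≈ -119.40)
(-416 + D)*f = (-416 + 28)*(-91579/767) = -388*(-91579/767) = 35532652/767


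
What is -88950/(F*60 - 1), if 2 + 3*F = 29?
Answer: -88950/539 ≈ -165.03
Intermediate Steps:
F = 9 (F = -⅔ + (⅓)*29 = -⅔ + 29/3 = 9)
-88950/(F*60 - 1) = -88950/(9*60 - 1) = -88950/(540 - 1) = -88950/539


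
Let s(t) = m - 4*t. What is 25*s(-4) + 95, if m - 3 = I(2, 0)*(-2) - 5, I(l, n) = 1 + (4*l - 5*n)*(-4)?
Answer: 1995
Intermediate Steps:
I(l, n) = 1 - 16*l + 20*n (I(l, n) = 1 + (-5*n + 4*l)*(-4) = 1 + (-16*l + 20*n) = 1 - 16*l + 20*n)
m = 60 (m = 3 + ((1 - 16*2 + 20*0)*(-2) - 5) = 3 + ((1 - 32 + 0)*(-2) - 5) = 3 + (-31*(-2) - 5) = 3 + (62 - 5) = 3 + 57 = 60)
s(t) = 60 - 4*t
25*s(-4) + 95 = 25*(60 - 4*(-4)) + 95 = 25*(60 + 16) + 95 = 25*76 + 95 = 1900 + 95 = 1995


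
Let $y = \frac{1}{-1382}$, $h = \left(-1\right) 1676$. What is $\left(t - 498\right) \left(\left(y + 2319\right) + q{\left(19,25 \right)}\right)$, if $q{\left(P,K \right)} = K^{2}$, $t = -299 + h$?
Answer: $- \frac{10061665111}{1382} \approx -7.2805 \cdot 10^{6}$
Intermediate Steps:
$h = -1676$
$t = -1975$ ($t = -299 - 1676 = -1975$)
$y = - \frac{1}{1382} \approx -0.00072359$
$\left(t - 498\right) \left(\left(y + 2319\right) + q{\left(19,25 \right)}\right) = \left(-1975 - 498\right) \left(\left(- \frac{1}{1382} + 2319\right) + 25^{2}\right) = - 2473 \left(\frac{3204857}{1382} + 625\right) = \left(-2473\right) \frac{4068607}{1382} = - \frac{10061665111}{1382}$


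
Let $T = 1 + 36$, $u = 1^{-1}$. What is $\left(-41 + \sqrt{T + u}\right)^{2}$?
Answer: $\left(41 - \sqrt{38}\right)^{2} \approx 1213.5$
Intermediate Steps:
$u = 1$
$T = 37$
$\left(-41 + \sqrt{T + u}\right)^{2} = \left(-41 + \sqrt{37 + 1}\right)^{2} = \left(-41 + \sqrt{38}\right)^{2}$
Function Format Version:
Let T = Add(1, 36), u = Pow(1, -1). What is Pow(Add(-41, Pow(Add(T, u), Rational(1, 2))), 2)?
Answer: Pow(Add(41, Mul(-1, Pow(38, Rational(1, 2)))), 2) ≈ 1213.5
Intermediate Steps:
u = 1
T = 37
Pow(Add(-41, Pow(Add(T, u), Rational(1, 2))), 2) = Pow(Add(-41, Pow(Add(37, 1), Rational(1, 2))), 2) = Pow(Add(-41, Pow(38, Rational(1, 2))), 2)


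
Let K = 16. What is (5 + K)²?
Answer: 441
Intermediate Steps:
(5 + K)² = (5 + 16)² = 21² = 441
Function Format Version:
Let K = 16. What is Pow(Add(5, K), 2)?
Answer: 441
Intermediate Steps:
Pow(Add(5, K), 2) = Pow(Add(5, 16), 2) = Pow(21, 2) = 441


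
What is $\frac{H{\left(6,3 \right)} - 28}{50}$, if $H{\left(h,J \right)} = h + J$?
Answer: $- \frac{19}{50} \approx -0.38$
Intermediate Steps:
$H{\left(h,J \right)} = J + h$
$\frac{H{\left(6,3 \right)} - 28}{50} = \frac{\left(3 + 6\right) - 28}{50} = \frac{9 - 28}{50} = \frac{1}{50} \left(-19\right) = - \frac{19}{50}$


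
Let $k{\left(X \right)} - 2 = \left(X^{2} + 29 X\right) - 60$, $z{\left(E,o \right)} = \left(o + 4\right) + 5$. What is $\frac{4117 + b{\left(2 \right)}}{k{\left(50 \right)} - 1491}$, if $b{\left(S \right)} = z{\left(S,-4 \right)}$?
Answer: $\frac{4122}{2401} \approx 1.7168$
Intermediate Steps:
$z{\left(E,o \right)} = 9 + o$ ($z{\left(E,o \right)} = \left(4 + o\right) + 5 = 9 + o$)
$b{\left(S \right)} = 5$ ($b{\left(S \right)} = 9 - 4 = 5$)
$k{\left(X \right)} = -58 + X^{2} + 29 X$ ($k{\left(X \right)} = 2 - \left(60 - X^{2} - 29 X\right) = 2 + \left(-60 + X^{2} + 29 X\right) = -58 + X^{2} + 29 X$)
$\frac{4117 + b{\left(2 \right)}}{k{\left(50 \right)} - 1491} = \frac{4117 + 5}{\left(-58 + 50^{2} + 29 \cdot 50\right) - 1491} = \frac{4122}{\left(-58 + 2500 + 1450\right) - 1491} = \frac{4122}{3892 - 1491} = \frac{4122}{2401}$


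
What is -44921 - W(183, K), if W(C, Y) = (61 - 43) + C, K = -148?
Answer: -45122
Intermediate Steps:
W(C, Y) = 18 + C
-44921 - W(183, K) = -44921 - (18 + 183) = -44921 - 1*201 = -44921 - 201 = -45122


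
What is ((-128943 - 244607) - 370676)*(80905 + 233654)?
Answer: -234102986334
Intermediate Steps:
((-128943 - 244607) - 370676)*(80905 + 233654) = (-373550 - 370676)*314559 = -744226*314559 = -234102986334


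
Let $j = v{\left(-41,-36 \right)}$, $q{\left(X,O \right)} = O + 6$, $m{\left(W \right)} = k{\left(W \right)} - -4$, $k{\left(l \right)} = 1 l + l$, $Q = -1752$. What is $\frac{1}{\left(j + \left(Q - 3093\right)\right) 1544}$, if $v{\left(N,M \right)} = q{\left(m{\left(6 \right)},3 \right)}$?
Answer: $- \frac{1}{7466784} \approx -1.3393 \cdot 10^{-7}$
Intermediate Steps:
$k{\left(l \right)} = 2 l$ ($k{\left(l \right)} = l + l = 2 l$)
$m{\left(W \right)} = 4 + 2 W$ ($m{\left(W \right)} = 2 W - -4 = 2 W + 4 = 4 + 2 W$)
$q{\left(X,O \right)} = 6 + O$
$v{\left(N,M \right)} = 9$ ($v{\left(N,M \right)} = 6 + 3 = 9$)
$j = 9$
$\frac{1}{\left(j + \left(Q - 3093\right)\right) 1544} = \frac{1}{\left(9 - 4845\right) 1544} = \frac{1}{9 - 4845} \cdot \frac{1}{1544} = \frac{1}{-4836} \cdot \frac{1}{1544} = \left(- \frac{1}{4836}\right) \frac{1}{1544} = - \frac{1}{7466784}$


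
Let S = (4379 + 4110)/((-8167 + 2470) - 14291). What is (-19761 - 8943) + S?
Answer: -573744041/19988 ≈ -28704.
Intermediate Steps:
S = -8489/19988 (S = 8489/(-5697 - 14291) = 8489/(-19988) = 8489*(-1/19988) = -8489/19988 ≈ -0.42471)
(-19761 - 8943) + S = (-19761 - 8943) - 8489/19988 = -28704 - 8489/19988 = -573744041/19988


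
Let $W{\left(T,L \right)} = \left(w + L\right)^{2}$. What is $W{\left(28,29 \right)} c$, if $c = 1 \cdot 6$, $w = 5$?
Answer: $6936$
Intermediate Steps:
$c = 6$
$W{\left(T,L \right)} = \left(5 + L\right)^{2}$
$W{\left(28,29 \right)} c = \left(5 + 29\right)^{2} \cdot 6 = 34^{2} \cdot 6 = 1156 \cdot 6 = 6936$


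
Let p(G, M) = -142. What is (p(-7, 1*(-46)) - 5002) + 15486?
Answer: 10342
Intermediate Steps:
(p(-7, 1*(-46)) - 5002) + 15486 = (-142 - 5002) + 15486 = -5144 + 15486 = 10342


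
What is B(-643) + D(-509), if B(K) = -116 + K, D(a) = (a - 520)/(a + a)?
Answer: -771633/1018 ≈ -757.99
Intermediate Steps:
D(a) = (-520 + a)/(2*a) (D(a) = (-520 + a)/((2*a)) = (-520 + a)*(1/(2*a)) = (-520 + a)/(2*a))
B(-643) + D(-509) = (-116 - 643) + (½)*(-520 - 509)/(-509) = -759 + (½)*(-1/509)*(-1029) = -759 + 1029/1018 = -771633/1018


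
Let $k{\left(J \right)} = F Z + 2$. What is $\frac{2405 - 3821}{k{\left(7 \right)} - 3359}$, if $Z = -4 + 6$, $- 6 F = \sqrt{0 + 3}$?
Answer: $\frac{7130268}{16904173} - \frac{708 \sqrt{3}}{16904173} \approx 0.42173$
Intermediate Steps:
$F = - \frac{\sqrt{3}}{6}$ ($F = - \frac{\sqrt{0 + 3}}{6} = - \frac{\sqrt{3}}{6} \approx -0.28868$)
$Z = 2$
$k{\left(J \right)} = 2 - \frac{\sqrt{3}}{3}$ ($k{\left(J \right)} = - \frac{\sqrt{3}}{6} \cdot 2 + 2 = - \frac{\sqrt{3}}{3} + 2 = 2 - \frac{\sqrt{3}}{3}$)
$\frac{2405 - 3821}{k{\left(7 \right)} - 3359} = \frac{2405 - 3821}{\left(2 - \frac{\sqrt{3}}{3}\right) - 3359} = - \frac{1416}{-3357 - \frac{\sqrt{3}}{3}}$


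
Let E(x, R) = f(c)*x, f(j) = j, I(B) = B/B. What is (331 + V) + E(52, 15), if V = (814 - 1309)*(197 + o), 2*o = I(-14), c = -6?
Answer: -195487/2 ≈ -97744.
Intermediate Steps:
I(B) = 1
o = 1/2 (o = (1/2)*1 = 1/2 ≈ 0.50000)
E(x, R) = -6*x
V = -195525/2 (V = (814 - 1309)*(197 + 1/2) = -495*395/2 = -195525/2 ≈ -97763.)
(331 + V) + E(52, 15) = (331 - 195525/2) - 6*52 = -194863/2 - 312 = -195487/2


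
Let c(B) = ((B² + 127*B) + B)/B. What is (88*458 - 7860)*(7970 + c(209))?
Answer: 269512308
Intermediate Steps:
c(B) = (B² + 128*B)/B
(88*458 - 7860)*(7970 + c(209)) = (88*458 - 7860)*(7970 + (128 + 209)) = (40304 - 7860)*(7970 + 337) = 32444*8307 = 269512308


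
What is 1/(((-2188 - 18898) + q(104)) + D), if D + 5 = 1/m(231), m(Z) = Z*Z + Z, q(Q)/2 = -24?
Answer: -53592/1132881287 ≈ -4.7306e-5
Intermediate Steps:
q(Q) = -48 (q(Q) = 2*(-24) = -48)
m(Z) = Z + Z² (m(Z) = Z² + Z = Z + Z²)
D = -267959/53592 (D = -5 + 1/(231*(1 + 231)) = -5 + 1/(231*232) = -5 + 1/53592 = -267959/53592 ≈ -5.0000)
1/(((-2188 - 18898) + q(104)) + D) = 1/(((-2188 - 18898) - 48) - 267959/53592) = 1/((-21086 - 48) - 267959/53592) = 1/(-21134 - 267959/53592) = 1/(-1132881287/53592) = -53592/1132881287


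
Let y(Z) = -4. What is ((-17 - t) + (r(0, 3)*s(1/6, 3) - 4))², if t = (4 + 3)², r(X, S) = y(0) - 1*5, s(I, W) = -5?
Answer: 625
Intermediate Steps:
r(X, S) = -9 (r(X, S) = -4 - 1*5 = -4 - 5 = -9)
t = 49 (t = 7² = 49)
((-17 - t) + (r(0, 3)*s(1/6, 3) - 4))² = ((-17 - 1*49) + (-9*(-5) - 4))² = ((-17 - 49) + (45 - 4))² = (-66 + 41)² = (-25)² = 625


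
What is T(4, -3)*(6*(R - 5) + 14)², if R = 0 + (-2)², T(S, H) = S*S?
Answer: 1024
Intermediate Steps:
T(S, H) = S²
R = 4 (R = 0 + 4 = 4)
T(4, -3)*(6*(R - 5) + 14)² = 4²*(6*(4 - 5) + 14)² = 16*(6*(-1) + 14)² = 16*(-6 + 14)² = 16*8² = 16*64 = 1024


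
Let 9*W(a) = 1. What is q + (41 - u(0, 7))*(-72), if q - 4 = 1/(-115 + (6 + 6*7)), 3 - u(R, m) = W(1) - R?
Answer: -183581/67 ≈ -2740.0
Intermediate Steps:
W(a) = ⅑ (W(a) = (⅑)*1 = ⅑)
u(R, m) = 26/9 + R (u(R, m) = 3 - (⅑ - R) = 3 + (-⅑ + R) = 26/9 + R)
q = 267/67 (q = 4 + 1/(-115 + (6 + 6*7)) = 4 + 1/(-115 + (6 + 42)) = 4 + 1/(-115 + 48) = 4 + 1/(-67) = 4 - 1/67 = 267/67 ≈ 3.9851)
q + (41 - u(0, 7))*(-72) = 267/67 + (41 - (26/9 + 0))*(-72) = 267/67 + (41 - 1*26/9)*(-72) = 267/67 + (41 - 26/9)*(-72) = 267/67 + (343/9)*(-72) = 267/67 - 2744 = -183581/67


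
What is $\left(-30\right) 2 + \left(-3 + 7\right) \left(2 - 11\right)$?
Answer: $-96$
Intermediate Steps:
$\left(-30\right) 2 + \left(-3 + 7\right) \left(2 - 11\right) = -60 + 4 \left(-9\right) = -60 - 36 = -96$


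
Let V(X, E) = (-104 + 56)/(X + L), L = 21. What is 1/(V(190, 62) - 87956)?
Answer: -211/18558764 ≈ -1.1369e-5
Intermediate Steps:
V(X, E) = -48/(21 + X) (V(X, E) = (-104 + 56)/(X + 21) = -48/(21 + X))
1/(V(190, 62) - 87956) = 1/(-48/(21 + 190) - 87956) = 1/(-48/211 - 87956) = 1/(-18558764/211) = -211/18558764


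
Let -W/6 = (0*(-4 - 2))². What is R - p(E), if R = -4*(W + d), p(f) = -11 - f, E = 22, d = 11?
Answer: -11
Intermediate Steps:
W = 0 (W = -6*(0*(-4 - 2))² = -6*(0*(-6))² = -6*0² = -6*0 = 0)
R = -44 (R = -4*(0 + 11) = -4*11 = -44)
R - p(E) = -44 - (-11 - 1*22) = -44 - (-11 - 22) = -44 - 1*(-33) = -44 + 33 = -11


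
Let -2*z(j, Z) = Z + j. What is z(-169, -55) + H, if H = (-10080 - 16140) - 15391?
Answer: -41499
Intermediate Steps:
z(j, Z) = -Z/2 - j/2 (z(j, Z) = -(Z + j)/2 = -Z/2 - j/2)
H = -41611 (H = -26220 - 15391 = -41611)
z(-169, -55) + H = (-½*(-55) - ½*(-169)) - 41611 = (55/2 + 169/2) - 41611 = 112 - 41611 = -41499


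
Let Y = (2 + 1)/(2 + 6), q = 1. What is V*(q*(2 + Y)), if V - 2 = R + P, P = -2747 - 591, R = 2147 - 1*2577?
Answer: -35777/4 ≈ -8944.3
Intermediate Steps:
R = -430 (R = 2147 - 2577 = -430)
Y = 3/8 ≈ 0.37500
P = -3338
V = -3766 (V = 2 + (-430 - 3338) = 2 - 3768 = -3766)
V*(q*(2 + Y)) = -3766*(2 + 3/8) = -3766*19/8 = -35777/4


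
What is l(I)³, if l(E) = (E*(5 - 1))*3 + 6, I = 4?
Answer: 157464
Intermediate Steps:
l(E) = 6 + 12*E (l(E) = (E*4)*3 + 6 = (4*E)*3 + 6 = 12*E + 6 = 6 + 12*E)
l(I)³ = (6 + 12*4)³ = (6 + 48)³ = 54³ = 157464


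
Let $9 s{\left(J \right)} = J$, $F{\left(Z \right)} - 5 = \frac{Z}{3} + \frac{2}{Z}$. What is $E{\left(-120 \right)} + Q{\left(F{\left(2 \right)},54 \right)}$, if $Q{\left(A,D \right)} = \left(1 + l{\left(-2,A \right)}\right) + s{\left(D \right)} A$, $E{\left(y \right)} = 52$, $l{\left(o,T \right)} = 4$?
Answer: $97$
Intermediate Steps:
$F{\left(Z \right)} = 5 + \frac{2}{Z} + \frac{Z}{3}$ ($F{\left(Z \right)} = 5 + \left(\frac{Z}{3} + \frac{2}{Z}\right) = 5 + \left(\frac{2}{Z} + \frac{Z}{3}\right) = 5 + \frac{2}{Z} + \frac{Z}{3}$)
$s{\left(J \right)} = \frac{J}{9}$
$Q{\left(A,D \right)} = 5 + \frac{A D}{9}$ ($Q{\left(A,D \right)} = \left(1 + 4\right) + \frac{D}{9} A = 5 + \frac{A D}{9}$)
$E{\left(-120 \right)} + Q{\left(F{\left(2 \right)},54 \right)} = 52 + \left(5 + \frac{1}{9} \left(5 + \frac{2}{2} + \frac{1}{3} \cdot 2\right) 54\right) = 52 + \left(5 + \frac{1}{9} \left(5 + 2 \cdot \frac{1}{2} + \frac{2}{3}\right) 54\right) = 52 + \left(5 + \frac{1}{9} \left(5 + 1 + \frac{2}{3}\right) 54\right) = 52 + \left(5 + \frac{1}{9} \cdot \frac{20}{3} \cdot 54\right) = 52 + \left(5 + 40\right) = 52 + 45 = 97$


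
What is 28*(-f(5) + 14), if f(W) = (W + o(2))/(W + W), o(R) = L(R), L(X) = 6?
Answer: 1806/5 ≈ 361.20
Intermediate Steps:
o(R) = 6
f(W) = (6 + W)/(2*W) (f(W) = (W + 6)/(W + W) = (6 + W)/((2*W)) = (6 + W)*(1/(2*W)) = (6 + W)/(2*W))
28*(-f(5) + 14) = 28*(-(6 + 5)/(2*5) + 14) = 28*(-11/(2*5) + 14) = 28*(-1*11/10 + 14) = 28*(-11/10 + 14) = 28*(129/10) = 1806/5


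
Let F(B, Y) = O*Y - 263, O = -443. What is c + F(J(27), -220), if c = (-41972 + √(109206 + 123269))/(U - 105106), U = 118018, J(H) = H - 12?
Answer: 313741423/3228 + 5*√9299/12912 ≈ 97194.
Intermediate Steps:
J(H) = -12 + H
F(B, Y) = -263 - 443*Y (F(B, Y) = -443*Y - 263 = -263 - 443*Y)
c = -10493/3228 + 5*√9299/12912 (c = (-41972 + √(109206 + 123269))/(118018 - 105106) = (-41972 + √232475)/12912 = (-41972 + 5*√9299)*(1/12912) = -10493/3228 + 5*√9299/12912 ≈ -3.2133)
c + F(J(27), -220) = (-10493/3228 + 5*√9299/12912) + (-263 - 443*(-220)) = (-10493/3228 + 5*√9299/12912) + (-263 + 97460) = (-10493/3228 + 5*√9299/12912) + 97197 = 313741423/3228 + 5*√9299/12912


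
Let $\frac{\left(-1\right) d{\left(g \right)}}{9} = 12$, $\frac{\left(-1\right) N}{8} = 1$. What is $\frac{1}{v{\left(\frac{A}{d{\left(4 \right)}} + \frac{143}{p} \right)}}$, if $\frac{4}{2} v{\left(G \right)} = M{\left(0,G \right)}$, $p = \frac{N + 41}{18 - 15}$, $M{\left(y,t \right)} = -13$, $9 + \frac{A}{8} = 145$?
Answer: $- \frac{2}{13} \approx -0.15385$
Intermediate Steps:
$N = -8$ ($N = \left(-8\right) 1 = -8$)
$A = 1088$ ($A = -72 + 8 \cdot 145 = -72 + 1160 = 1088$)
$d{\left(g \right)} = -108$ ($d{\left(g \right)} = \left(-9\right) 12 = -108$)
$p = 11$ ($p = \frac{-8 + 41}{18 - 15} = \frac{33}{3} = 33 \cdot \frac{1}{3} = 11$)
$v{\left(G \right)} = - \frac{13}{2}$ ($v{\left(G \right)} = \frac{1}{2} \left(-13\right) = - \frac{13}{2}$)
$\frac{1}{v{\left(\frac{A}{d{\left(4 \right)}} + \frac{143}{p} \right)}} = \frac{1}{- \frac{13}{2}} = - \frac{2}{13}$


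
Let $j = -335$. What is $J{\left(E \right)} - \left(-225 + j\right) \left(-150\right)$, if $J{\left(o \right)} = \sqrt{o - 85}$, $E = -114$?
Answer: $-84000 + i \sqrt{199} \approx -84000.0 + 14.107 i$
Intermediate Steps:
$J{\left(o \right)} = \sqrt{-85 + o}$
$J{\left(E \right)} - \left(-225 + j\right) \left(-150\right) = \sqrt{-85 - 114} - \left(-225 - 335\right) \left(-150\right) = \sqrt{-199} - \left(-560\right) \left(-150\right) = i \sqrt{199} - 84000 = -84000 + i \sqrt{199}$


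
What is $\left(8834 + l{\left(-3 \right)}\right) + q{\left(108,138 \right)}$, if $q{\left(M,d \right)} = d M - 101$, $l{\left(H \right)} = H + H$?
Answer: $23631$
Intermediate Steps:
$l{\left(H \right)} = 2 H$
$q{\left(M,d \right)} = -101 + M d$ ($q{\left(M,d \right)} = M d - 101 = -101 + M d$)
$\left(8834 + l{\left(-3 \right)}\right) + q{\left(108,138 \right)} = \left(8834 + 2 \left(-3\right)\right) + \left(-101 + 108 \cdot 138\right) = \left(8834 - 6\right) + \left(-101 + 14904\right) = 8828 + 14803 = 23631$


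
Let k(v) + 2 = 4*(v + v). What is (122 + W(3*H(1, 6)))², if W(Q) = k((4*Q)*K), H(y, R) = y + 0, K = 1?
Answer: 46656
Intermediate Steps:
H(y, R) = y
k(v) = -2 + 8*v (k(v) = -2 + 4*(v + v) = -2 + 4*(2*v) = -2 + 8*v)
W(Q) = -2 + 32*Q (W(Q) = -2 + 8*((4*Q)*1) = -2 + 8*(4*Q) = -2 + 32*Q)
(122 + W(3*H(1, 6)))² = (122 + (-2 + 32*(3*1)))² = (122 + (-2 + 32*3))² = (122 + (-2 + 96))² = (122 + 94)² = 216² = 46656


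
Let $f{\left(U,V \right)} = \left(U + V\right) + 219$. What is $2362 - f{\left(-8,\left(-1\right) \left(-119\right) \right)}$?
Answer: $2032$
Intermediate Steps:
$f{\left(U,V \right)} = 219 + U + V$
$2362 - f{\left(-8,\left(-1\right) \left(-119\right) \right)} = 2362 - \left(219 - 8 - -119\right) = 2362 - \left(219 - 8 + 119\right) = 2362 - 330 = 2032$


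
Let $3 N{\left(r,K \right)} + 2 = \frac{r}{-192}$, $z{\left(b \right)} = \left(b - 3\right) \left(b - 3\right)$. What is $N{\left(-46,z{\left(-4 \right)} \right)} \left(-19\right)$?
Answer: $\frac{3211}{288} \approx 11.149$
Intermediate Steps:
$z{\left(b \right)} = \left(-3 + b\right)^{2}$ ($z{\left(b \right)} = \left(-3 + b\right) \left(-3 + b\right) = \left(-3 + b\right)^{2}$)
$N{\left(r,K \right)} = - \frac{2}{3} - \frac{r}{576}$ ($N{\left(r,K \right)} = - \frac{2}{3} + \frac{r \frac{1}{-192}}{3} = - \frac{2}{3} + \frac{r \left(- \frac{1}{192}\right)}{3} = - \frac{2}{3} + \frac{\left(- \frac{1}{192}\right) r}{3} = - \frac{2}{3} - \frac{r}{576}$)
$N{\left(-46,z{\left(-4 \right)} \right)} \left(-19\right) = \left(- \frac{2}{3} - - \frac{23}{288}\right) \left(-19\right) = \left(- \frac{2}{3} + \frac{23}{288}\right) \left(-19\right) = \left(- \frac{169}{288}\right) \left(-19\right) = \frac{3211}{288}$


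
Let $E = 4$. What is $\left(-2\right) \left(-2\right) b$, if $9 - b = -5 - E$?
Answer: $72$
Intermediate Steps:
$b = 18$ ($b = 9 - \left(-5 - 4\right) = 9 - -9 = 9 + 9 = 18$)
$\left(-2\right) \left(-2\right) b = \left(-2\right) \left(-2\right) 18 = 4 \cdot 18 = 72$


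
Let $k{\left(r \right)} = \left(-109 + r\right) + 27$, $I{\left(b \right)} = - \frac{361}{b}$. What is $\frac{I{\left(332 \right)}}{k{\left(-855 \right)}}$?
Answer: $\frac{361}{311084} \approx 0.0011605$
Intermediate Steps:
$k{\left(r \right)} = -82 + r$
$\frac{I{\left(332 \right)}}{k{\left(-855 \right)}} = \frac{\left(-361\right) \frac{1}{332}}{-82 - 855} = \frac{\left(-361\right) \frac{1}{332}}{-937} = \left(- \frac{361}{332}\right) \left(- \frac{1}{937}\right) = \frac{361}{311084}$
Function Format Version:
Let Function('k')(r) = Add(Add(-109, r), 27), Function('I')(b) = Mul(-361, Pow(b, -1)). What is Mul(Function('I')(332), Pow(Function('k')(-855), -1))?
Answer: Rational(361, 311084) ≈ 0.0011605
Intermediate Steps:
Function('k')(r) = Add(-82, r)
Mul(Function('I')(332), Pow(Function('k')(-855), -1)) = Mul(Mul(-361, Pow(332, -1)), Pow(Add(-82, -855), -1)) = Mul(Mul(-361, Rational(1, 332)), Pow(-937, -1)) = Mul(Rational(-361, 332), Rational(-1, 937)) = Rational(361, 311084)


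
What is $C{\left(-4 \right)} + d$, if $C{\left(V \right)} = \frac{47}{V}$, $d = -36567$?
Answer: $- \frac{146315}{4} \approx -36579.0$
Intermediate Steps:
$C{\left(-4 \right)} + d = \frac{47}{-4} - 36567 = 47 \left(- \frac{1}{4}\right) - 36567 = - \frac{47}{4} - 36567 = - \frac{146315}{4}$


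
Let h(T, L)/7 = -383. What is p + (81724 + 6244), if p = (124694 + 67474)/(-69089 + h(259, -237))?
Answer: 3156635596/35885 ≈ 87965.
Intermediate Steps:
h(T, L) = -2681 (h(T, L) = 7*(-383) = -2681)
p = -96084/35885 (p = (124694 + 67474)/(-69089 - 2681) = 192168/(-71770) = 192168*(-1/71770) = -96084/35885 ≈ -2.6776)
p + (81724 + 6244) = -96084/35885 + (81724 + 6244) = -96084/35885 + 87968 = 3156635596/35885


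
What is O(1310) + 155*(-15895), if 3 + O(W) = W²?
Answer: -747628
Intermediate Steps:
O(W) = -3 + W²
O(1310) + 155*(-15895) = (-3 + 1310²) + 155*(-15895) = (-3 + 1716100) - 2463725 = 1716097 - 2463725 = -747628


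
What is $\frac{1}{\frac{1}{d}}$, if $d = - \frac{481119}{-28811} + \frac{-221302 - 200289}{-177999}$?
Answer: $\frac{97785159182}{5128329189} \approx 19.068$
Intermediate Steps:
$d = \frac{97785159182}{5128329189}$ ($d = \left(-481119\right) \left(- \frac{1}{28811}\right) + \left(-221302 - 200289\right) \left(- \frac{1}{177999}\right) = \frac{481119}{28811} - - \frac{421591}{177999} = \frac{481119}{28811} + \frac{421591}{177999} = \frac{97785159182}{5128329189} \approx 19.068$)
$\frac{1}{\frac{1}{d}} = \frac{1}{\frac{1}{\frac{97785159182}{5128329189}}} = \frac{1}{\frac{5128329189}{97785159182}} = \frac{97785159182}{5128329189}$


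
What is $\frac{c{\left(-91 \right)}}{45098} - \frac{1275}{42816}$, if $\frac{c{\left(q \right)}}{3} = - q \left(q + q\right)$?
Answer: $- \frac{364142621}{321819328} \approx -1.1315$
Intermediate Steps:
$c{\left(q \right)} = - 6 q^{2}$ ($c{\left(q \right)} = 3 - q \left(q + q\right) = 3 - q 2 q = 3 \left(- 2 q^{2}\right) = - 6 q^{2}$)
$\frac{c{\left(-91 \right)}}{45098} - \frac{1275}{42816} = \frac{\left(-6\right) \left(-91\right)^{2}}{45098} - \frac{1275}{42816} = \left(-6\right) 8281 \cdot \frac{1}{45098} - \frac{425}{14272} = \left(-49686\right) \frac{1}{45098} - \frac{425}{14272} = - \frac{24843}{22549} - \frac{425}{14272} = - \frac{364142621}{321819328}$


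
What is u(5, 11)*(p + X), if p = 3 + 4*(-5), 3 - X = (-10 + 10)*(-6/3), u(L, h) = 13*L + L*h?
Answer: -1680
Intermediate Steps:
X = 3 (X = 3 - (-10 + 10)*(-6/3) = 3 - 0*(-6*1/3) = 3 - 0*(-2) = 3 - 1*0 = 3 + 0 = 3)
p = -17 (p = 3 - 20 = -17)
u(5, 11)*(p + X) = (5*(13 + 11))*(-17 + 3) = (5*24)*(-14) = 120*(-14) = -1680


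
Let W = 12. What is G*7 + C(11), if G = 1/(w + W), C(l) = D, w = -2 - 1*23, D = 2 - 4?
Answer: -33/13 ≈ -2.5385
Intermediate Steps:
D = -2
w = -25 (w = -2 - 23 = -25)
C(l) = -2
G = -1/13 (G = 1/(-25 + 12) = 1/(-13) = -1/13 ≈ -0.076923)
G*7 + C(11) = -1/13*7 - 2 = -7/13 - 2 = -33/13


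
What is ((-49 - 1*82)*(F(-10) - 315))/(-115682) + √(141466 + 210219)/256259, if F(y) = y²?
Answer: -28165/115682 + √351685/256259 ≈ -0.24115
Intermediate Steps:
((-49 - 1*82)*(F(-10) - 315))/(-115682) + √(141466 + 210219)/256259 = ((-49 - 1*82)*((-10)² - 315))/(-115682) + √(141466 + 210219)/256259 = ((-49 - 82)*(100 - 315))*(-1/115682) + √351685*(1/256259) = -131*(-215)*(-1/115682) + √351685/256259 = 28165*(-1/115682) + √351685/256259 = -28165/115682 + √351685/256259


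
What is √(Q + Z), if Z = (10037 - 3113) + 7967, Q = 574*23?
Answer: √28093 ≈ 167.61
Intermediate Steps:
Q = 13202
Z = 14891 (Z = 6924 + 7967 = 14891)
√(Q + Z) = √(13202 + 14891) = √28093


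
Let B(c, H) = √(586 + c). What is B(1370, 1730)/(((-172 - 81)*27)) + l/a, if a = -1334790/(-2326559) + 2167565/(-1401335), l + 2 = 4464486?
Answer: -2911101218965638452/634495982837 - 2*√489/6831 ≈ -4.5881e+6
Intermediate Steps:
l = 4464484 (l = -2 + 4464486 = 4464484)
a = -634495982837/652057711253 (a = -1334790*(-1/2326559) + 2167565*(-1/1401335) = 1334790/2326559 - 433513/280267 = -634495982837/652057711253 ≈ -0.97307)
B(1370, 1730)/(((-172 - 81)*27)) + l/a = √(586 + 1370)/(((-172 - 81)*27)) + 4464484/(-634495982837/652057711253) = √1956/((-253*27)) + 4464484*(-652057711253/634495982837) = (2*√489)/(-6831) - 2911101218965638452/634495982837 = (2*√489)*(-1/6831) - 2911101218965638452/634495982837 = -2*√489/6831 - 2911101218965638452/634495982837 = -2911101218965638452/634495982837 - 2*√489/6831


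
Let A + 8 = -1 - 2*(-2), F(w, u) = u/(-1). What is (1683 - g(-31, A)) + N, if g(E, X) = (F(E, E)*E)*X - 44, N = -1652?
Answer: -4730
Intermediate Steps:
F(w, u) = -u (F(w, u) = u*(-1) = -u)
A = -5 (A = -8 + (-1 - 2*(-2)) = -8 + (-1 + 4) = -8 + 3 = -5)
g(E, X) = -44 - X*E**2 (g(E, X) = ((-E)*E)*X - 44 = (-E**2)*X - 44 = -X*E**2 - 44 = -44 - X*E**2)
(1683 - g(-31, A)) + N = (1683 - (-44 - 1*(-5)*(-31)**2)) - 1652 = (1683 - (-44 - 1*(-5)*961)) - 1652 = (1683 - (-44 + 4805)) - 1652 = (1683 - 1*4761) - 1652 = (1683 - 4761) - 1652 = -3078 - 1652 = -4730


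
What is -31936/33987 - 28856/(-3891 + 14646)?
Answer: -441400184/121843395 ≈ -3.6227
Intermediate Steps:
-31936/33987 - 28856/(-3891 + 14646) = -31936*1/33987 - 28856/10755 = -31936/33987 - 28856*1/10755 = -31936/33987 - 28856/10755 = -441400184/121843395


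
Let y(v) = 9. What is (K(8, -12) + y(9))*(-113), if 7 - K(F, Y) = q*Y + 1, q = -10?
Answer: 11865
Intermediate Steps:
K(F, Y) = 6 + 10*Y (K(F, Y) = 7 - (-10*Y + 1) = 7 - (1 - 10*Y) = 7 + (-1 + 10*Y) = 6 + 10*Y)
(K(8, -12) + y(9))*(-113) = ((6 + 10*(-12)) + 9)*(-113) = ((6 - 120) + 9)*(-113) = (-114 + 9)*(-113) = -105*(-113) = 11865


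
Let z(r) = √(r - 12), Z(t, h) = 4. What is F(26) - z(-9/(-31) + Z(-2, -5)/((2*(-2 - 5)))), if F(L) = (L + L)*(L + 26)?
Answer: 2704 - I*√564851/217 ≈ 2704.0 - 3.4634*I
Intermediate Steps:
F(L) = 2*L*(26 + L) (F(L) = (2*L)*(26 + L) = 2*L*(26 + L))
z(r) = √(-12 + r)
F(26) - z(-9/(-31) + Z(-2, -5)/((2*(-2 - 5)))) = 2*26*(26 + 26) - √(-12 + (-9/(-31) + 4/((2*(-2 - 5))))) = 2*26*52 - √(-12 + (-9*(-1/31) + 4/((2*(-7))))) = 2704 - √(-12 + (9/31 + 4/(-14))) = 2704 - √(-12 + (9/31 + 4*(-1/14))) = 2704 - √(-12 + (9/31 - 2/7)) = 2704 - √(-12 + 1/217) = 2704 - √(-2603/217) = 2704 - I*√564851/217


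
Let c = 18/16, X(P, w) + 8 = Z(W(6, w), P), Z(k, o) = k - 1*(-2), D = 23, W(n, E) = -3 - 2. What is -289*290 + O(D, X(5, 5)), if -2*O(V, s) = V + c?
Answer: -1341153/16 ≈ -83822.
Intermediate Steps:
W(n, E) = -5
Z(k, o) = 2 + k (Z(k, o) = k + 2 = 2 + k)
X(P, w) = -11 (X(P, w) = -8 + (2 - 5) = -8 - 3 = -11)
c = 9/8 (c = 18*(1/16) = 9/8 ≈ 1.1250)
O(V, s) = -9/16 - V/2 (O(V, s) = -(V + 9/8)/2 = -(9/8 + V)/2 = -9/16 - V/2)
-289*290 + O(D, X(5, 5)) = -289*290 + (-9/16 - ½*23) = -83810 + (-9/16 - 23/2) = -83810 - 193/16 = -1341153/16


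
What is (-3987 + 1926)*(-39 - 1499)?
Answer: 3169818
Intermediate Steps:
(-3987 + 1926)*(-39 - 1499) = -2061*(-1538) = 3169818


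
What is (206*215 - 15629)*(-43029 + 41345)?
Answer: -48265124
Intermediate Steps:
(206*215 - 15629)*(-43029 + 41345) = (44290 - 15629)*(-1684) = 28661*(-1684) = -48265124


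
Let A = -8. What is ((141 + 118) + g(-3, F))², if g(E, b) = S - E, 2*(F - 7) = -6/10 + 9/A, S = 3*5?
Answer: 76729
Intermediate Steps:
S = 15
F = 491/80 (F = 7 + (-6/10 + 9/(-8))/2 = 7 + (-6*⅒ + 9*(-⅛))/2 = 7 + (-⅗ - 9/8)/2 = 7 + (½)*(-69/40) = 7 - 69/80 = 491/80 ≈ 6.1375)
g(E, b) = 15 - E
((141 + 118) + g(-3, F))² = ((141 + 118) + (15 - 1*(-3)))² = (259 + (15 + 3))² = (259 + 18)² = 277² = 76729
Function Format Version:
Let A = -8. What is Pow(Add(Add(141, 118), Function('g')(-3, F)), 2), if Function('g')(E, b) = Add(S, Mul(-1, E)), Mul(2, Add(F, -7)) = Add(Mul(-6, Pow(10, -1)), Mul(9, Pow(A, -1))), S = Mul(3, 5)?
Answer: 76729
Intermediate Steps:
S = 15
F = Rational(491, 80) (F = Add(7, Mul(Rational(1, 2), Add(Mul(-6, Pow(10, -1)), Mul(9, Pow(-8, -1))))) = Add(7, Mul(Rational(1, 2), Add(Mul(-6, Rational(1, 10)), Mul(9, Rational(-1, 8))))) = Add(7, Mul(Rational(1, 2), Add(Rational(-3, 5), Rational(-9, 8)))) = Add(7, Mul(Rational(1, 2), Rational(-69, 40))) = Add(7, Rational(-69, 80)) = Rational(491, 80) ≈ 6.1375)
Function('g')(E, b) = Add(15, Mul(-1, E))
Pow(Add(Add(141, 118), Function('g')(-3, F)), 2) = Pow(Add(Add(141, 118), Add(15, Mul(-1, -3))), 2) = Pow(Add(259, Add(15, 3)), 2) = Pow(Add(259, 18), 2) = Pow(277, 2) = 76729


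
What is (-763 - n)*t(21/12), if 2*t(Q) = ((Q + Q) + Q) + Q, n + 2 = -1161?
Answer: 1400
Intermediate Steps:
n = -1163 (n = -2 - 1161 = -1163)
t(Q) = 2*Q (t(Q) = (((Q + Q) + Q) + Q)/2 = ((2*Q + Q) + Q)/2 = (3*Q + Q)/2 = (4*Q)/2 = 2*Q)
(-763 - n)*t(21/12) = (-763 - 1*(-1163))*(2*(21/12)) = (-763 + 1163)*(2*(21*(1/12))) = 400*(2*(7/4)) = 400*(7/2) = 1400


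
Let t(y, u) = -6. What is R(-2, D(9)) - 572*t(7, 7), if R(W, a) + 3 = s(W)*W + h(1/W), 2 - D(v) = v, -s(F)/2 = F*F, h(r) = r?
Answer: 6889/2 ≈ 3444.5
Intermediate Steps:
s(F) = -2*F**2 (s(F) = -2*F*F = -2*F**2)
D(v) = 2 - v
R(W, a) = -3 + 1/W - 2*W**3 (R(W, a) = -3 + ((-2*W**2)*W + 1/W) = -3 + (-2*W**3 + 1/W) = -3 + (1/W - 2*W**3) = -3 + 1/W - 2*W**3)
R(-2, D(9)) - 572*t(7, 7) = (-3 + 1/(-2) - 2*(-2)**3) - 572*(-6) = (-3 - 1/2 - 2*(-8)) - 1*(-3432) = (-3 - 1/2 + 16) + 3432 = 25/2 + 3432 = 6889/2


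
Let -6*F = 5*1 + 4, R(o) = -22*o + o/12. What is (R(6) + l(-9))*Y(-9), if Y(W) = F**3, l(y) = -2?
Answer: 7209/16 ≈ 450.56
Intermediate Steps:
R(o) = -263*o/12 (R(o) = -22*o + o*(1/12) = -22*o + o/12 = -263*o/12)
F = -3/2 (F = -(5*1 + 4)/6 = -(5 + 4)/6 = -1/6*9 = -3/2 ≈ -1.5000)
Y(W) = -27/8 (Y(W) = (-3/2)**3 = -27/8)
(R(6) + l(-9))*Y(-9) = (-263/12*6 - 2)*(-27/8) = (-263/2 - 2)*(-27/8) = -267/2*(-27/8) = 7209/16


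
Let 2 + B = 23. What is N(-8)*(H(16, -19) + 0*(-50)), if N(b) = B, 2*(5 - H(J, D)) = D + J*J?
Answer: -4767/2 ≈ -2383.5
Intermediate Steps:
B = 21 (B = -2 + 23 = 21)
H(J, D) = 5 - D/2 - J²/2 (H(J, D) = 5 - (D + J*J)/2 = 5 - (D + J²)/2 = 5 + (-D/2 - J²/2) = 5 - D/2 - J²/2)
N(b) = 21
N(-8)*(H(16, -19) + 0*(-50)) = 21*((5 - ½*(-19) - ½*16²) + 0*(-50)) = 21*((5 + 19/2 - ½*256) + 0) = 21*((5 + 19/2 - 128) + 0) = 21*(-227/2 + 0) = 21*(-227/2) = -4767/2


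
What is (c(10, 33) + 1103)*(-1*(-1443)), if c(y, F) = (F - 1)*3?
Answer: 1730157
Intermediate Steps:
c(y, F) = -3 + 3*F (c(y, F) = (-1 + F)*3 = -3 + 3*F)
(c(10, 33) + 1103)*(-1*(-1443)) = ((-3 + 3*33) + 1103)*(-1*(-1443)) = ((-3 + 99) + 1103)*1443 = (96 + 1103)*1443 = 1199*1443 = 1730157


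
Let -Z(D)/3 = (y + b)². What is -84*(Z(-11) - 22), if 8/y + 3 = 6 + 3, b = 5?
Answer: 11956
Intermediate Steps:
y = 4/3 (y = 8/(-3 + (6 + 3)) = 8/(-3 + 9) = 8/6 = 8*(⅙) = 4/3 ≈ 1.3333)
Z(D) = -361/3 (Z(D) = -3*(4/3 + 5)² = -3*(19/3)² = -3*361/9 = -361/3)
-84*(Z(-11) - 22) = -84*(-361/3 - 22) = -84*(-427/3) = 11956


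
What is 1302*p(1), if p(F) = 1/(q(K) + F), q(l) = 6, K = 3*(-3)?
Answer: 186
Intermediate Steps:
K = -9
p(F) = 1/(6 + F)
1302*p(1) = 1302/(6 + 1) = 1302/7 = 1302*(1/7) = 186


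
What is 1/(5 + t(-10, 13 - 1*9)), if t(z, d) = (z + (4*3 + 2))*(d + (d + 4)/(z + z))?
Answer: 5/97 ≈ 0.051546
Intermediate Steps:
t(z, d) = (14 + z)*(d + (4 + d)/(2*z)) (t(z, d) = (z + (12 + 2))*(d + (4 + d)/((2*z))) = (z + 14)*(d + (4 + d)*(1/(2*z))) = (14 + z)*(d + (4 + d)/(2*z)))
1/(5 + t(-10, 13 - 1*9)) = 1/(5 + (2 + 28/(-10) + 29*(13 - 1*9)/2 + (13 - 1*9)*(-10) + 7*(13 - 1*9)/(-10))) = 1/(5 + (2 + 28*(-⅒) + 29*(13 - 9)/2 + (13 - 9)*(-10) + 7*(13 - 9)*(-⅒))) = 1/(5 + (2 - 14/5 + (29/2)*4 + 4*(-10) + 7*4*(-⅒))) = 1/(5 + (2 - 14/5 + 58 - 40 - 14/5)) = 1/(5 + 72/5) = 1/(97/5) = 5/97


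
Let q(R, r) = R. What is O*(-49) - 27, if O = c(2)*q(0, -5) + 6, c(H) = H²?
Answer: -321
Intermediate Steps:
O = 6 (O = 2²*0 + 6 = 4*0 + 6 = 0 + 6 = 6)
O*(-49) - 27 = 6*(-49) - 27 = -294 - 27 = -321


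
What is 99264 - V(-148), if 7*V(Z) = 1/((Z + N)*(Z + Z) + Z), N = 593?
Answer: 91628216065/923076 ≈ 99264.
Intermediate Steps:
V(Z) = 1/(7*(Z + 2*Z*(593 + Z))) (V(Z) = 1/(7*((Z + 593)*(Z + Z) + Z)) = 1/(7*((593 + Z)*(2*Z) + Z)) = 1/(7*(2*Z*(593 + Z) + Z)) = 1/(7*(Z + 2*Z*(593 + Z))))
99264 - V(-148) = 99264 - 1/(7*(-148)*(1187 + 2*(-148))) = 99264 - (-1)/(7*148*(1187 - 296)) = 99264 - (-1)/(7*148*891) = 99264 - 1*(-1/923076) = 99264 + 1/923076 = 91628216065/923076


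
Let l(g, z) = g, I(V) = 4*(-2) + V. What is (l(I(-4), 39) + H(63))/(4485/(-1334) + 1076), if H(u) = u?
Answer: 2958/62213 ≈ 0.047546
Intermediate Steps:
I(V) = -8 + V
(l(I(-4), 39) + H(63))/(4485/(-1334) + 1076) = ((-8 - 4) + 63)/(4485/(-1334) + 1076) = (-12 + 63)/(4485*(-1/1334) + 1076) = 51/(-195/58 + 1076) = 51/(62213/58) = 51*(58/62213) = 2958/62213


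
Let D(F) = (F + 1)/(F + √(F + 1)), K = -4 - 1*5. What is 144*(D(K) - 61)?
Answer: -771408/89 + 2304*I*√2/89 ≈ -8667.5 + 36.611*I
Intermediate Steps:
K = -9 (K = -4 - 5 = -9)
D(F) = (1 + F)/(F + √(1 + F))
144*(D(K) - 61) = 144*((1 - 9)/(-9 + √(1 - 9)) - 61) = 144*(-8/(-9 + √(-8)) - 61) = 144*(-8/(-9 + 2*I*√2) - 61) = 144*(-61 - 8/(-9 + 2*I*√2)) = -8784 - 1152/(-9 + 2*I*√2)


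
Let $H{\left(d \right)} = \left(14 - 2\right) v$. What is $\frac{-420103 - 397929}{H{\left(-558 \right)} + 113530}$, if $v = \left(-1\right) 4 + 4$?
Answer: $- \frac{409016}{56765} \approx -7.2054$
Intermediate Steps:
$v = 0$ ($v = -4 + 4 = 0$)
$H{\left(d \right)} = 0$ ($H{\left(d \right)} = \left(14 - 2\right) 0 = 12 \cdot 0 = 0$)
$\frac{-420103 - 397929}{H{\left(-558 \right)} + 113530} = \frac{-420103 - 397929}{0 + 113530} = - \frac{818032}{113530} = \left(-818032\right) \frac{1}{113530} = - \frac{409016}{56765}$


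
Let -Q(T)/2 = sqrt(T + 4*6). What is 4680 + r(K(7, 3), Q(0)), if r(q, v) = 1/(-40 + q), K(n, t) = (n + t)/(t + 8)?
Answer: 2012389/430 ≈ 4680.0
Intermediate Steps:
K(n, t) = (n + t)/(8 + t)
Q(T) = -2*sqrt(24 + T) (Q(T) = -2*sqrt(T + 4*6) = -2*sqrt(T + 24) = -2*sqrt(24 + T))
4680 + r(K(7, 3), Q(0)) = 4680 + 1/(-40 + (7 + 3)/(8 + 3)) = 4680 + 1/(-40 + 10/11) = 4680 + 1/(-430/11) = 4680 - 11/430 = 2012389/430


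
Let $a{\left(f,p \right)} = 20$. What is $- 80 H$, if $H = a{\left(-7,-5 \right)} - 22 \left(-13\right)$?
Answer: $-24480$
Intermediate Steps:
$H = 306$ ($H = 20 - 22 \left(-13\right) = 20 - -286 = 20 + 286 = 306$)
$- 80 H = \left(-80\right) 306 = -24480$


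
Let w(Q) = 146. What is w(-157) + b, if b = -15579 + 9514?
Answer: -5919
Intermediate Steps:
b = -6065
w(-157) + b = 146 - 6065 = -5919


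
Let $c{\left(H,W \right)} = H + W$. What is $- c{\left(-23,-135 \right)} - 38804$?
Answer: $-38646$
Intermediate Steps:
$- c{\left(-23,-135 \right)} - 38804 = - (-23 - 135) - 38804 = \left(-1\right) \left(-158\right) - 38804 = 158 - 38804 = -38646$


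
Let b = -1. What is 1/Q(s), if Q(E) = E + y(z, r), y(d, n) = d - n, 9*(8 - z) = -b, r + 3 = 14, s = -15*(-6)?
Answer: 9/782 ≈ 0.011509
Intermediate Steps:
s = 90
r = 11 (r = -3 + 14 = 11)
z = 71/9 (z = 8 - (-1)*(-1)/9 = 8 - 1/9*1 = 8 - 1/9 = 71/9 ≈ 7.8889)
Q(E) = -28/9 + E (Q(E) = E + (71/9 - 1*11) = E + (71/9 - 11) = E - 28/9 = -28/9 + E)
1/Q(s) = 1/(-28/9 + 90) = 1/(782/9) = 9/782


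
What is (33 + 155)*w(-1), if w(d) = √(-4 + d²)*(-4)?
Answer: -752*I*√3 ≈ -1302.5*I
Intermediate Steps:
w(d) = -4*√(-4 + d²)
(33 + 155)*w(-1) = (33 + 155)*(-4*√(-4 + (-1)²)) = 188*(-4*√(-4 + 1)) = 188*(-4*I*√3) = -752*I*√3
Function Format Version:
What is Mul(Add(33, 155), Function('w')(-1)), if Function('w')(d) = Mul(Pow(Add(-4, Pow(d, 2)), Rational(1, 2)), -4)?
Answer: Mul(-752, I, Pow(3, Rational(1, 2))) ≈ Mul(-1302.5, I)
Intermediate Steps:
Function('w')(d) = Mul(-4, Pow(Add(-4, Pow(d, 2)), Rational(1, 2)))
Mul(Add(33, 155), Function('w')(-1)) = Mul(Add(33, 155), Mul(-4, Pow(Add(-4, Pow(-1, 2)), Rational(1, 2)))) = Mul(188, Mul(-4, Pow(Add(-4, 1), Rational(1, 2)))) = Mul(188, Mul(-4, Pow(-3, Rational(1, 2)))) = Mul(188, Mul(-4, Mul(I, Pow(3, Rational(1, 2))))) = Mul(188, Mul(-4, I, Pow(3, Rational(1, 2)))) = Mul(-752, I, Pow(3, Rational(1, 2)))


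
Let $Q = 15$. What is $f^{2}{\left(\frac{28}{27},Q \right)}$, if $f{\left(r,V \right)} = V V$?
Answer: $50625$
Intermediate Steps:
$f{\left(r,V \right)} = V^{2}$
$f^{2}{\left(\frac{28}{27},Q \right)} = \left(15^{2}\right)^{2} = 225^{2} = 50625$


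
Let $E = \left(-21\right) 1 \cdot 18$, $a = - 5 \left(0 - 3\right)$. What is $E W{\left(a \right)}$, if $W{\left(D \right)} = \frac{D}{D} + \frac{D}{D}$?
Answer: $-756$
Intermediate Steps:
$a = 15$ ($a = \left(-5\right) \left(-3\right) = 15$)
$E = -378$ ($E = \left(-21\right) 18 = -378$)
$W{\left(D \right)} = 2$ ($W{\left(D \right)} = 1 + 1 = 2$)
$E W{\left(a \right)} = \left(-378\right) 2 = -756$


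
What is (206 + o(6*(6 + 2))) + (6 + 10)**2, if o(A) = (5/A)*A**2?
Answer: 702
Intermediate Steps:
o(A) = 5*A
(206 + o(6*(6 + 2))) + (6 + 10)**2 = (206 + 5*(6*(6 + 2))) + (6 + 10)**2 = (206 + 5*(6*8)) + 16**2 = (206 + 5*48) + 256 = (206 + 240) + 256 = 446 + 256 = 702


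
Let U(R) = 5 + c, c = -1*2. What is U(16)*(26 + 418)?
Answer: 1332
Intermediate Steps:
c = -2
U(R) = 3 (U(R) = 5 - 2 = 3)
U(16)*(26 + 418) = 3*(26 + 418) = 3*444 = 1332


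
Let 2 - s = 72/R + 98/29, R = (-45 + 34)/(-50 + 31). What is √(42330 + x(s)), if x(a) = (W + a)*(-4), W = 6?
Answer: √4356283778/319 ≈ 206.90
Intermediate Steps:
R = 11/19 (R = -11/(-19) = -11*(-1/19) = 11/19 ≈ 0.57895)
s = -40112/319 (s = 2 - (72/(11/19) + 98/29) = 2 - (72*(19/11) + 98*(1/29)) = 2 - (1368/11 + 98/29) = 2 - 1*40750/319 = 2 - 40750/319 = -40112/319 ≈ -125.74)
x(a) = -24 - 4*a (x(a) = (6 + a)*(-4) = -24 - 4*a)
√(42330 + x(s)) = √(42330 + (-24 - 4*(-40112/319))) = √(42330 + (-24 + 160448/319)) = √(42330 + 152792/319) = √(13656062/319) = √4356283778/319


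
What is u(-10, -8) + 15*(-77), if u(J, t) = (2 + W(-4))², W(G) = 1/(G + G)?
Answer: -73695/64 ≈ -1151.5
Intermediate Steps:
W(G) = 1/(2*G)
u(J, t) = 225/64 (u(J, t) = (2 + (½)/(-4))² = (2 + (½)*(-¼))² = (2 - ⅛)² = (15/8)² = 225/64)
u(-10, -8) + 15*(-77) = 225/64 + 15*(-77) = 225/64 - 1155 = -73695/64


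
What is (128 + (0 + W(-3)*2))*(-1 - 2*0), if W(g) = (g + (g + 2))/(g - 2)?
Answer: -648/5 ≈ -129.60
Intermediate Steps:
W(g) = (2 + 2*g)/(-2 + g) (W(g) = (g + (2 + g))/(-2 + g) = (2 + 2*g)/(-2 + g))
(128 + (0 + W(-3)*2))*(-1 - 2*0) = (128 + (0 + (2*(1 - 3)/(-2 - 3))*2))*(-1 - 2*0) = (128 + (0 + (2*(-2)/(-5))*2))*(-1 + 0) = (128 + (0 + (2*(-1/5)*(-2))*2))*(-1) = (128 + (0 + (4/5)*2))*(-1) = (128 + (0 + 8/5))*(-1) = (128 + 8/5)*(-1) = (648/5)*(-1) = -648/5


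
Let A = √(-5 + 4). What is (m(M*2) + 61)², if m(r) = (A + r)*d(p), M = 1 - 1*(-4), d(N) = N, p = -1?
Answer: (51 - I)² ≈ 2600.0 - 102.0*I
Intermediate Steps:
A = I (A = √(-1) = I ≈ 1.0*I)
M = 5 (M = 1 + 4 = 5)
m(r) = -I - r (m(r) = (I + r)*(-1) = -I - r)
(m(M*2) + 61)² = ((-I - 5*2) + 61)² = ((-I - 1*10) + 61)² = ((-I - 10) + 61)² = ((-10 - I) + 61)² = (51 - I)²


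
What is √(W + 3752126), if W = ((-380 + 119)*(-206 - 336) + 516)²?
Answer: √20161504610 ≈ 1.4199e+5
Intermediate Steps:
W = 20157752484 (W = (-261*(-542) + 516)² = (141462 + 516)² = 141978² = 20157752484)
√(W + 3752126) = √(20157752484 + 3752126) = √20161504610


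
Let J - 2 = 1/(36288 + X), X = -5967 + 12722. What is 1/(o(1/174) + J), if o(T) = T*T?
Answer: 1303169868/2606413055 ≈ 0.49999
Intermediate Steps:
X = 6755
J = 86087/43043 (J = 2 + 1/(36288 + 6755) = 2 + 1/43043 = 86087/43043 ≈ 2.0000)
o(T) = T²
1/(o(1/174) + J) = 1/((1/174)² + 86087/43043) = 1/(1/30276 + 86087/43043) = 1/(2606413055/1303169868) = 1303169868/2606413055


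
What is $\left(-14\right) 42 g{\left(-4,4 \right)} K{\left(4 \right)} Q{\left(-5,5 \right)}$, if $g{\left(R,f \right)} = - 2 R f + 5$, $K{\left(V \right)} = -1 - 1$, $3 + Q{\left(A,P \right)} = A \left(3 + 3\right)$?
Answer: $-1435896$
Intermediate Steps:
$Q{\left(A,P \right)} = -3 + 6 A$ ($Q{\left(A,P \right)} = -3 + A \left(3 + 3\right) = -3 + A 6 = -3 + 6 A$)
$K{\left(V \right)} = -2$
$g{\left(R,f \right)} = 5 - 2 R f$ ($g{\left(R,f \right)} = - 2 R f + 5 = 5 - 2 R f$)
$\left(-14\right) 42 g{\left(-4,4 \right)} K{\left(4 \right)} Q{\left(-5,5 \right)} = \left(-14\right) 42 \left(5 - \left(-8\right) 4\right) \left(-2\right) \left(-3 + 6 \left(-5\right)\right) = - 588 \left(5 + 32\right) \left(-2\right) \left(-3 - 30\right) = - 588 \cdot 37 \left(-2\right) \left(-33\right) = - 588 \left(\left(-74\right) \left(-33\right)\right) = \left(-588\right) 2442 = -1435896$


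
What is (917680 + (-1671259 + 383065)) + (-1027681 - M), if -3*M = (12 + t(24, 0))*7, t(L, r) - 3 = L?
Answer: -1398104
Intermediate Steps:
t(L, r) = 3 + L
M = -91 (M = -(12 + (3 + 24))*7/3 = -(12 + 27)*7/3 = -13*7 = -⅓*273 = -91)
(917680 + (-1671259 + 383065)) + (-1027681 - M) = (917680 + (-1671259 + 383065)) + (-1027681 - 1*(-91)) = (917680 - 1288194) + (-1027681 + 91) = -370514 - 1027590 = -1398104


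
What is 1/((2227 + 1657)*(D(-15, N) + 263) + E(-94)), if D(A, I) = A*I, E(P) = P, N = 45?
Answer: -1/1600302 ≈ -6.2488e-7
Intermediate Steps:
1/((2227 + 1657)*(D(-15, N) + 263) + E(-94)) = 1/((2227 + 1657)*(-15*45 + 263) - 94) = 1/(3884*(-675 + 263) - 94) = 1/(3884*(-412) - 94) = 1/(-1600208 - 94) = 1/(-1600302) = -1/1600302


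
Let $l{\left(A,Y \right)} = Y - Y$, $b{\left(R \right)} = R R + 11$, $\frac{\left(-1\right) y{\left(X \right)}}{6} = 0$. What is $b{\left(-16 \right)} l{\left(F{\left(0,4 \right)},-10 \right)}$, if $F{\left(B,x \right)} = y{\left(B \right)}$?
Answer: $0$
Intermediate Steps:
$y{\left(X \right)} = 0$ ($y{\left(X \right)} = \left(-6\right) 0 = 0$)
$F{\left(B,x \right)} = 0$
$b{\left(R \right)} = 11 + R^{2}$ ($b{\left(R \right)} = R^{2} + 11 = 11 + R^{2}$)
$l{\left(A,Y \right)} = 0$
$b{\left(-16 \right)} l{\left(F{\left(0,4 \right)},-10 \right)} = \left(11 + \left(-16\right)^{2}\right) 0 = \left(11 + 256\right) 0 = 267 \cdot 0 = 0$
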